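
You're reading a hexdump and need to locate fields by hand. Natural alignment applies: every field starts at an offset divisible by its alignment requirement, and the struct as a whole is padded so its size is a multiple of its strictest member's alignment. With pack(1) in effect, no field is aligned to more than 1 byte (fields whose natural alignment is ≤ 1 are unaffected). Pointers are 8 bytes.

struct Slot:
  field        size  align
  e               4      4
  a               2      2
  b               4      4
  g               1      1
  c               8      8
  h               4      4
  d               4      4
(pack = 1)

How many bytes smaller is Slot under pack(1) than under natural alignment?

5

natural layout:
  e at 0 (size 4, align 4) → ends 4
  a at 4 (size 2, align 2) → ends 6
  pad 2 to align 4 for b
  b at 8 (size 4, align 4) → ends 12
  g at 12 (size 1, align 1) → ends 13
  pad 3 to align 8 for c
  c at 16 (size 8, align 8) → ends 24
  h at 24 (size 4, align 4) → ends 28
  d at 28 (size 4, align 4) → ends 32
  total 32 bytes, alignment 8
packed(1) layout:
  e at 0 (size 4, align 1) → ends 4
  a at 4 (size 2, align 1) → ends 6
  b at 6 (size 4, align 1) → ends 10
  g at 10 (size 1, align 1) → ends 11
  c at 11 (size 8, align 1) → ends 19
  h at 19 (size 4, align 1) → ends 23
  d at 23 (size 4, align 1) → ends 27
  total 27 bytes, alignment 1
32 − 27 = 5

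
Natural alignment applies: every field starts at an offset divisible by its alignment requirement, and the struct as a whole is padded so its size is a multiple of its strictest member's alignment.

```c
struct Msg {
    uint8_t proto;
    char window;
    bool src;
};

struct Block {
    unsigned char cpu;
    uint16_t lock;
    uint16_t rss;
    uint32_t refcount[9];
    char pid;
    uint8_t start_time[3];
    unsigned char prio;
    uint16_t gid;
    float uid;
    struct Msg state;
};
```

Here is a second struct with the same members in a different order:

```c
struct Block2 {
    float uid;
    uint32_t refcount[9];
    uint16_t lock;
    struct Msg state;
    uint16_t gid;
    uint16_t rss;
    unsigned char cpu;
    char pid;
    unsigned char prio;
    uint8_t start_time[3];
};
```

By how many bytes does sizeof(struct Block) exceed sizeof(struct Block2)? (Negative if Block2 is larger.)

Msg: proto at 0 (size 1, align 1) → ends 1; window at 1 (size 1, align 1) → ends 2; src at 2 (size 1, align 1) → ends 3; total 3 bytes, alignment 1
cpu at 0 (size 1, align 1) → ends 1
pad 1 to align 2 for lock
lock at 2 (size 2, align 2) → ends 4
rss at 4 (size 2, align 2) → ends 6
pad 2 to align 4 for refcount
refcount at 8 (size 36, align 4) → ends 44
pid at 44 (size 1, align 1) → ends 45
start_time at 45 (size 3, align 1) → ends 48
prio at 48 (size 1, align 1) → ends 49
pad 1 to align 2 for gid
gid at 50 (size 2, align 2) → ends 52
uid at 52 (size 4, align 4) → ends 56
state at 56 (size 3, align 1) → ends 59
tail pad 1 to reach multiple of 4
total 60 bytes, alignment 4
— Block2 —
uid at 0 (size 4, align 4) → ends 4
refcount at 4 (size 36, align 4) → ends 40
lock at 40 (size 2, align 2) → ends 42
state at 42 (size 3, align 1) → ends 45
pad 1 to align 2 for gid
gid at 46 (size 2, align 2) → ends 48
rss at 48 (size 2, align 2) → ends 50
cpu at 50 (size 1, align 1) → ends 51
pid at 51 (size 1, align 1) → ends 52
prio at 52 (size 1, align 1) → ends 53
start_time at 53 (size 3, align 1) → ends 56
total 56 bytes, alignment 4
60 − 56 = 4

4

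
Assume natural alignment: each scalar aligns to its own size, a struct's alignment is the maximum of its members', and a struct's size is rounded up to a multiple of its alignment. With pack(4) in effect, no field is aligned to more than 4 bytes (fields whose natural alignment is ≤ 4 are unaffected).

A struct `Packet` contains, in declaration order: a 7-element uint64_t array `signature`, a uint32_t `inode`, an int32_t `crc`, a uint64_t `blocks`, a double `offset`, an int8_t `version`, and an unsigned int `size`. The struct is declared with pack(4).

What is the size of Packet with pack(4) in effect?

88

signature at 0 (size 56, align 4) → ends 56
inode at 56 (size 4, align 4) → ends 60
crc at 60 (size 4, align 4) → ends 64
blocks at 64 (size 8, align 4) → ends 72
offset at 72 (size 8, align 4) → ends 80
version at 80 (size 1, align 1) → ends 81
pad 3 to align 4 for size
size at 84 (size 4, align 4) → ends 88
total 88 bytes, alignment 4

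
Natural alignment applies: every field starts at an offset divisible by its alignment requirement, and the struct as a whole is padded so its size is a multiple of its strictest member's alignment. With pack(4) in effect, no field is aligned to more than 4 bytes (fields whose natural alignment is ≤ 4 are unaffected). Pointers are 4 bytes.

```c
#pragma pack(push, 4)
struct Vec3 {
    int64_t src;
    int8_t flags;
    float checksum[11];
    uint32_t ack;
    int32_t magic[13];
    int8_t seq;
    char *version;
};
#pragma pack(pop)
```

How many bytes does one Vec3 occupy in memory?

@0: src [8B, align 4] → 8
@8: flags [1B, align 1] → 9
+3 pad (align 4)
@12: checksum [44B, align 4] → 56
@56: ack [4B, align 4] → 60
@60: magic [52B, align 4] → 112
@112: seq [1B, align 1] → 113
+3 pad (align 4)
@116: version [4B, align 4] → 120
size 120, align 4

120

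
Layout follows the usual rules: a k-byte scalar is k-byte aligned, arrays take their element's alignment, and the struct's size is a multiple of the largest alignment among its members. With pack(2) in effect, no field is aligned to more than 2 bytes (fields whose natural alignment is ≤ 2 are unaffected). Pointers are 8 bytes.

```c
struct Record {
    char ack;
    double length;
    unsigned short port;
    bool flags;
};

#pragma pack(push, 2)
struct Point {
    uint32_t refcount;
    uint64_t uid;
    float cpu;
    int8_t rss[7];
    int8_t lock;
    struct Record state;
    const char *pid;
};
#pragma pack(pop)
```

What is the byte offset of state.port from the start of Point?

40

Record: 0..1  ack  (1B, 1-aligned); 1..8  -- padding (7B); 8..16  length  (8B, 8-aligned); 16..18  port  (2B, 2-aligned); 18..19  flags  (1B, 1-aligned); 19..24  -- tail padding (5B); sizeof = 24, alignof = 8
0..4  refcount  (4B, 2-aligned)
4..12  uid  (8B, 2-aligned)
12..16  cpu  (4B, 2-aligned)
16..23  rss  (7B, 1-aligned)
23..24  lock  (1B, 1-aligned)
24..48  state  (24B, 2-aligned)
within Record: port at 16
24 + 16 = 40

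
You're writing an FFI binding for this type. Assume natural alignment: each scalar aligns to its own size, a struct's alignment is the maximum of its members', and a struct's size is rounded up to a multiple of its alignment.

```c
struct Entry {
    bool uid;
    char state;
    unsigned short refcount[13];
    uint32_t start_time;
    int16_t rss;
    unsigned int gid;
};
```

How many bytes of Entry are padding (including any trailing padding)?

2

uid at 0 (size 1, align 1) → ends 1
state at 1 (size 1, align 1) → ends 2
refcount at 2 (size 26, align 2) → ends 28
start_time at 28 (size 4, align 4) → ends 32
rss at 32 (size 2, align 2) → ends 34
pad 2 to align 4 for gid
gid at 36 (size 4, align 4) → ends 40
total 40 bytes, alignment 4
data bytes 38, size 40 → padding 2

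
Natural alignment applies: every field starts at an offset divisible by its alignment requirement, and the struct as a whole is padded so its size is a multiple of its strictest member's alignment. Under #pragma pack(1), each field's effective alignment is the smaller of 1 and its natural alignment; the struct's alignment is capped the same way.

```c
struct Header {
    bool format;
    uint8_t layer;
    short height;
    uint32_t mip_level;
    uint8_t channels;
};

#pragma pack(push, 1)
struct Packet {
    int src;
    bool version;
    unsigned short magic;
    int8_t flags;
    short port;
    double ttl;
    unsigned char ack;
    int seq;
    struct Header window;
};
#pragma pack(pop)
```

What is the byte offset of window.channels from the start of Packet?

31

Header: 0..1  format  (1B, 1-aligned); 1..2  layer  (1B, 1-aligned); 2..4  height  (2B, 2-aligned); 4..8  mip_level  (4B, 4-aligned); 8..9  channels  (1B, 1-aligned); 9..12  -- tail padding (3B); sizeof = 12, alignof = 4
0..4  src  (4B, 1-aligned)
4..5  version  (1B, 1-aligned)
5..7  magic  (2B, 1-aligned)
7..8  flags  (1B, 1-aligned)
8..10  port  (2B, 1-aligned)
10..18  ttl  (8B, 1-aligned)
18..19  ack  (1B, 1-aligned)
19..23  seq  (4B, 1-aligned)
23..35  window  (12B, 1-aligned)
within Header: channels at 8
23 + 8 = 31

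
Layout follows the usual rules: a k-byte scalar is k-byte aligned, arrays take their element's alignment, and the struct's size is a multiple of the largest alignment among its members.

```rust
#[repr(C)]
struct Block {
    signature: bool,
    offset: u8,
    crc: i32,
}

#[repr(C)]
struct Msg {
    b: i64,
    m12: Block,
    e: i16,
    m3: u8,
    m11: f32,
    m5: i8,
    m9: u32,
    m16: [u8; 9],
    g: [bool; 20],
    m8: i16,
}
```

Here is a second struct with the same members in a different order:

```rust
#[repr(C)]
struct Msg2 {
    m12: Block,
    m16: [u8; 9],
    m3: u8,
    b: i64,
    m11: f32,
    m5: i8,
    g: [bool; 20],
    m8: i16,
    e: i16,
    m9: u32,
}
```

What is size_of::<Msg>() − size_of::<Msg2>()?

Block: @0: signature [1B, align 1] → 1; @1: offset [1B, align 1] → 2; +2 pad (align 4); @4: crc [4B, align 4] → 8; size 8, align 4
@0: b [8B, align 8] → 8
@8: m12 [8B, align 4] → 16
@16: e [2B, align 2] → 18
@18: m3 [1B, align 1] → 19
+1 pad (align 4)
@20: m11 [4B, align 4] → 24
@24: m5 [1B, align 1] → 25
+3 pad (align 4)
@28: m9 [4B, align 4] → 32
@32: m16 [9B, align 1] → 41
@41: g [20B, align 1] → 61
+1 pad (align 2)
@62: m8 [2B, align 2] → 64
size 64, align 8
— Msg2 —
@0: m12 [8B, align 4] → 8
@8: m16 [9B, align 1] → 17
@17: m3 [1B, align 1] → 18
+6 pad (align 8)
@24: b [8B, align 8] → 32
@32: m11 [4B, align 4] → 36
@36: m5 [1B, align 1] → 37
@37: g [20B, align 1] → 57
+1 pad (align 2)
@58: m8 [2B, align 2] → 60
@60: e [2B, align 2] → 62
+2 pad (align 4)
@64: m9 [4B, align 4] → 68
+4 tail pad (align 8)
size 72, align 8
64 − 72 = -8

-8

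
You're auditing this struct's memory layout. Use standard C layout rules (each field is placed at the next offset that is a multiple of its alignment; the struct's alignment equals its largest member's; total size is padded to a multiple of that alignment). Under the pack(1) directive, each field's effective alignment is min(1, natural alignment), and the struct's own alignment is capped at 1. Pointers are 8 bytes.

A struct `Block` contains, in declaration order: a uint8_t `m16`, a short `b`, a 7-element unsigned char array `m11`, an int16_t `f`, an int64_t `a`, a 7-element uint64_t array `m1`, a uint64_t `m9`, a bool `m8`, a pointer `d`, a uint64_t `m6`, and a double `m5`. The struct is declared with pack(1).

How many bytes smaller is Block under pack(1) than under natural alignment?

natural layout:
  @0: m16 [1B, align 1] → 1
  +1 pad (align 2)
  @2: b [2B, align 2] → 4
  @4: m11 [7B, align 1] → 11
  +1 pad (align 2)
  @12: f [2B, align 2] → 14
  +2 pad (align 8)
  @16: a [8B, align 8] → 24
  @24: m1 [56B, align 8] → 80
  @80: m9 [8B, align 8] → 88
  @88: m8 [1B, align 1] → 89
  +7 pad (align 8)
  @96: d [8B, align 8] → 104
  @104: m6 [8B, align 8] → 112
  @112: m5 [8B, align 8] → 120
  size 120, align 8
packed(1) layout:
  @0: m16 [1B, align 1] → 1
  @1: b [2B, align 1] → 3
  @3: m11 [7B, align 1] → 10
  @10: f [2B, align 1] → 12
  @12: a [8B, align 1] → 20
  @20: m1 [56B, align 1] → 76
  @76: m9 [8B, align 1] → 84
  @84: m8 [1B, align 1] → 85
  @85: d [8B, align 1] → 93
  @93: m6 [8B, align 1] → 101
  @101: m5 [8B, align 1] → 109
  size 109, align 1
120 − 109 = 11

11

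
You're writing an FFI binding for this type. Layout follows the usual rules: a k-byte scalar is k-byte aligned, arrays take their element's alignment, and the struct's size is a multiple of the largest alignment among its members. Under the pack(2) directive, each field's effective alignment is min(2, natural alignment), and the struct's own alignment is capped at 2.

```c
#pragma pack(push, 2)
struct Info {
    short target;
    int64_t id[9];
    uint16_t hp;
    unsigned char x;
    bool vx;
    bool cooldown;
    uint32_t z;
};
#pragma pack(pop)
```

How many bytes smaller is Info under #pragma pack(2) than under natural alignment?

12

natural layout:
  0..2  target  (2B, 2-aligned)
  2..8  -- padding (6B)
  8..80  id  (72B, 8-aligned)
  80..82  hp  (2B, 2-aligned)
  82..83  x  (1B, 1-aligned)
  83..84  vx  (1B, 1-aligned)
  84..85  cooldown  (1B, 1-aligned)
  85..88  -- padding (3B)
  88..92  z  (4B, 4-aligned)
  92..96  -- tail padding (4B)
  sizeof = 96, alignof = 8
packed(2) layout:
  0..2  target  (2B, 2-aligned)
  2..74  id  (72B, 2-aligned)
  74..76  hp  (2B, 2-aligned)
  76..77  x  (1B, 1-aligned)
  77..78  vx  (1B, 1-aligned)
  78..79  cooldown  (1B, 1-aligned)
  79..80  -- padding (1B)
  80..84  z  (4B, 2-aligned)
  sizeof = 84, alignof = 2
96 − 84 = 12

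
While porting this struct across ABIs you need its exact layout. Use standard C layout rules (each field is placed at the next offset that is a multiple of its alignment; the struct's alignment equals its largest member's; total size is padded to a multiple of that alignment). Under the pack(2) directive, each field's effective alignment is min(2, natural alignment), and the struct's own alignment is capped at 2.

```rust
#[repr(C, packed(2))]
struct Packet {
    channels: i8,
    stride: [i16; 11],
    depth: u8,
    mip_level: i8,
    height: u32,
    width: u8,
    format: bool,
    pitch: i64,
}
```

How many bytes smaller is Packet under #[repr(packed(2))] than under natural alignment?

natural layout:
  @0: channels [1B, align 1] → 1
  +1 pad (align 2)
  @2: stride [22B, align 2] → 24
  @24: depth [1B, align 1] → 25
  @25: mip_level [1B, align 1] → 26
  +2 pad (align 4)
  @28: height [4B, align 4] → 32
  @32: width [1B, align 1] → 33
  @33: format [1B, align 1] → 34
  +6 pad (align 8)
  @40: pitch [8B, align 8] → 48
  size 48, align 8
packed(2) layout:
  @0: channels [1B, align 1] → 1
  +1 pad (align 2)
  @2: stride [22B, align 2] → 24
  @24: depth [1B, align 1] → 25
  @25: mip_level [1B, align 1] → 26
  @26: height [4B, align 2] → 30
  @30: width [1B, align 1] → 31
  @31: format [1B, align 1] → 32
  @32: pitch [8B, align 2] → 40
  size 40, align 2
48 − 40 = 8

8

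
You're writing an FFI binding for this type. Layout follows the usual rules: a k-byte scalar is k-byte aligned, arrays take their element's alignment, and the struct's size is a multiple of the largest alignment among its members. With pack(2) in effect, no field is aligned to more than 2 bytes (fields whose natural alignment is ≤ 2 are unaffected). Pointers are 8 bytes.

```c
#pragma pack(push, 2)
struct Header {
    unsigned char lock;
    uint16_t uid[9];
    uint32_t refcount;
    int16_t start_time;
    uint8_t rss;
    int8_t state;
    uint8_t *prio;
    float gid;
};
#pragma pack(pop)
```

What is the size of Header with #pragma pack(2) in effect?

lock at 0 (size 1, align 1) → ends 1
pad 1 to align 2 for uid
uid at 2 (size 18, align 2) → ends 20
refcount at 20 (size 4, align 2) → ends 24
start_time at 24 (size 2, align 2) → ends 26
rss at 26 (size 1, align 1) → ends 27
state at 27 (size 1, align 1) → ends 28
prio at 28 (size 8, align 2) → ends 36
gid at 36 (size 4, align 2) → ends 40
total 40 bytes, alignment 2

40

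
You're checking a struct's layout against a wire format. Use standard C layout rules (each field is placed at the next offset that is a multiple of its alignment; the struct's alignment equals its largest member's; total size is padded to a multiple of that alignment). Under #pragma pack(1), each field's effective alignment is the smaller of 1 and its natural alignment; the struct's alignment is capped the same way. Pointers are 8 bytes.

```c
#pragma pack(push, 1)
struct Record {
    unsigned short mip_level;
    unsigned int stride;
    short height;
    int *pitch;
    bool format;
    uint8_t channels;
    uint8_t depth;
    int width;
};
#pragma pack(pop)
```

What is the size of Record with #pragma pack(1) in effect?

@0: mip_level [2B, align 1] → 2
@2: stride [4B, align 1] → 6
@6: height [2B, align 1] → 8
@8: pitch [8B, align 1] → 16
@16: format [1B, align 1] → 17
@17: channels [1B, align 1] → 18
@18: depth [1B, align 1] → 19
@19: width [4B, align 1] → 23
size 23, align 1

23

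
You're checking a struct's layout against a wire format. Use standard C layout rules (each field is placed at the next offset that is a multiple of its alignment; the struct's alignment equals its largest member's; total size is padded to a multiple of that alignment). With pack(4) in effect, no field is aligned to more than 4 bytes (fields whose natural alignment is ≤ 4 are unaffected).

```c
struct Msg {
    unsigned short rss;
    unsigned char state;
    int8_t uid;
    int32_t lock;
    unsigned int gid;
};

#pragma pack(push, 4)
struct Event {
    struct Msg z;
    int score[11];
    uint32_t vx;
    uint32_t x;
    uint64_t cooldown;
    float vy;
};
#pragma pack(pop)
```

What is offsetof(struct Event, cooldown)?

64

Msg: rss at 0 (size 2, align 2) → ends 2; state at 2 (size 1, align 1) → ends 3; uid at 3 (size 1, align 1) → ends 4; lock at 4 (size 4, align 4) → ends 8; gid at 8 (size 4, align 4) → ends 12; total 12 bytes, alignment 4
z at 0 (size 12, align 4) → ends 12
score at 12 (size 44, align 4) → ends 56
vx at 56 (size 4, align 4) → ends 60
x at 60 (size 4, align 4) → ends 64
cooldown at 64 (size 8, align 4) → ends 72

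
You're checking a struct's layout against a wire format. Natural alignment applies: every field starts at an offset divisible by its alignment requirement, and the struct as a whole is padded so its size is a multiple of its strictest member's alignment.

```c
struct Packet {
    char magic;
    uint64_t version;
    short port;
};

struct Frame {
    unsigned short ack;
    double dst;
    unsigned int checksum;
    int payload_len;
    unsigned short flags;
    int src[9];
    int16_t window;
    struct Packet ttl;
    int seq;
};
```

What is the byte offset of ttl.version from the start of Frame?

Packet: magic at 0 (size 1, align 1) → ends 1; pad 7 to align 8 for version; version at 8 (size 8, align 8) → ends 16; port at 16 (size 2, align 2) → ends 18; tail pad 6 to reach multiple of 8; total 24 bytes, alignment 8
ack at 0 (size 2, align 2) → ends 2
pad 6 to align 8 for dst
dst at 8 (size 8, align 8) → ends 16
checksum at 16 (size 4, align 4) → ends 20
payload_len at 20 (size 4, align 4) → ends 24
flags at 24 (size 2, align 2) → ends 26
pad 2 to align 4 for src
src at 28 (size 36, align 4) → ends 64
window at 64 (size 2, align 2) → ends 66
pad 6 to align 8 for ttl
ttl at 72 (size 24, align 8) → ends 96
within Packet: version at 8
72 + 8 = 80

80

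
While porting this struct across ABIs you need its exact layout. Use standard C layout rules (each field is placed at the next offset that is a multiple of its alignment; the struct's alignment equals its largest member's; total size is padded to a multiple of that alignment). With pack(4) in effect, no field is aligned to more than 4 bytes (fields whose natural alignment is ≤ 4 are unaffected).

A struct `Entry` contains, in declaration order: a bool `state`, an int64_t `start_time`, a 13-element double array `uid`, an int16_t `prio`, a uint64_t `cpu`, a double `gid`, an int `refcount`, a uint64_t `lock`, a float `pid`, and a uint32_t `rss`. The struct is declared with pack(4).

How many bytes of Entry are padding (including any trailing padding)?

5

@0: state [1B, align 1] → 1
+3 pad (align 4)
@4: start_time [8B, align 4] → 12
@12: uid [104B, align 4] → 116
@116: prio [2B, align 2] → 118
+2 pad (align 4)
@120: cpu [8B, align 4] → 128
@128: gid [8B, align 4] → 136
@136: refcount [4B, align 4] → 140
@140: lock [8B, align 4] → 148
@148: pid [4B, align 4] → 152
@152: rss [4B, align 4] → 156
size 156, align 4
data bytes 151, size 156 → padding 5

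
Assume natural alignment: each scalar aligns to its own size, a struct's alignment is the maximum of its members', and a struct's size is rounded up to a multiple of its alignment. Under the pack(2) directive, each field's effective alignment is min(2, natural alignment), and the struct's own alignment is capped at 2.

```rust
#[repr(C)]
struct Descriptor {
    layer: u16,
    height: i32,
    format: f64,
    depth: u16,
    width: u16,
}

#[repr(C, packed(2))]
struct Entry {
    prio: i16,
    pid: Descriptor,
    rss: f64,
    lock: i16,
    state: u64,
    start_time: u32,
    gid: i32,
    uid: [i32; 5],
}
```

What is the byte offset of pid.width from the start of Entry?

Descriptor: layer at 0 (size 2, align 2) → ends 2; pad 2 to align 4 for height; height at 4 (size 4, align 4) → ends 8; format at 8 (size 8, align 8) → ends 16; depth at 16 (size 2, align 2) → ends 18; width at 18 (size 2, align 2) → ends 20; tail pad 4 to reach multiple of 8; total 24 bytes, alignment 8
prio at 0 (size 2, align 2) → ends 2
pid at 2 (size 24, align 2) → ends 26
within Descriptor: width at 18
2 + 18 = 20

20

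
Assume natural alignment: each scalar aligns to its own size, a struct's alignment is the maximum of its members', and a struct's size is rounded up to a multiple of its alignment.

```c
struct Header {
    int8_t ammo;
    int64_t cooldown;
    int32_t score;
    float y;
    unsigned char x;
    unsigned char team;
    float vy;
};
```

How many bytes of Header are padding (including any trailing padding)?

@0: ammo [1B, align 1] → 1
+7 pad (align 8)
@8: cooldown [8B, align 8] → 16
@16: score [4B, align 4] → 20
@20: y [4B, align 4] → 24
@24: x [1B, align 1] → 25
@25: team [1B, align 1] → 26
+2 pad (align 4)
@28: vy [4B, align 4] → 32
size 32, align 8
data bytes 23, size 32 → padding 9

9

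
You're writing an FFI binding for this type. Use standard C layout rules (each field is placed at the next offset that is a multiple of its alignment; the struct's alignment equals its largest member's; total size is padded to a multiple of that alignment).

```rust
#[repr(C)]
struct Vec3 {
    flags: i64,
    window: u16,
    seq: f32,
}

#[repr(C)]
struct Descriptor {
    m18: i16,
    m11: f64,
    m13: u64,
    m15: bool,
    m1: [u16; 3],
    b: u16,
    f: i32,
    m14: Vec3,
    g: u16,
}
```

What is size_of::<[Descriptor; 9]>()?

576

Vec3: @0: flags [8B, align 8] → 8; @8: window [2B, align 2] → 10; +2 pad (align 4); @12: seq [4B, align 4] → 16; size 16, align 8
@0: m18 [2B, align 2] → 2
+6 pad (align 8)
@8: m11 [8B, align 8] → 16
@16: m13 [8B, align 8] → 24
@24: m15 [1B, align 1] → 25
+1 pad (align 2)
@26: m1 [6B, align 2] → 32
@32: b [2B, align 2] → 34
+2 pad (align 4)
@36: f [4B, align 4] → 40
@40: m14 [16B, align 8] → 56
@56: g [2B, align 2] → 58
+6 tail pad (align 8)
size 64, align 8
array of 9: 9 × 64 = 576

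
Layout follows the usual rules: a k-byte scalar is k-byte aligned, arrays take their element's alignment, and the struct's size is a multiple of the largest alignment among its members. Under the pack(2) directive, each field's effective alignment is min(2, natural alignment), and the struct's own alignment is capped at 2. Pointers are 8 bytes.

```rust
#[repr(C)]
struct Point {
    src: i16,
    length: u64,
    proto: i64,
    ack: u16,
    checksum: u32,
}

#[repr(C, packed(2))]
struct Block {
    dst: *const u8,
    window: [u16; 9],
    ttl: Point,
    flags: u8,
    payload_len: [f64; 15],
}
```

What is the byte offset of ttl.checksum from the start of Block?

Point: src at 0 (size 2, align 2) → ends 2; pad 6 to align 8 for length; length at 8 (size 8, align 8) → ends 16; proto at 16 (size 8, align 8) → ends 24; ack at 24 (size 2, align 2) → ends 26; pad 2 to align 4 for checksum; checksum at 28 (size 4, align 4) → ends 32; total 32 bytes, alignment 8
dst at 0 (size 8, align 2) → ends 8
window at 8 (size 18, align 2) → ends 26
ttl at 26 (size 32, align 2) → ends 58
within Point: checksum at 28
26 + 28 = 54

54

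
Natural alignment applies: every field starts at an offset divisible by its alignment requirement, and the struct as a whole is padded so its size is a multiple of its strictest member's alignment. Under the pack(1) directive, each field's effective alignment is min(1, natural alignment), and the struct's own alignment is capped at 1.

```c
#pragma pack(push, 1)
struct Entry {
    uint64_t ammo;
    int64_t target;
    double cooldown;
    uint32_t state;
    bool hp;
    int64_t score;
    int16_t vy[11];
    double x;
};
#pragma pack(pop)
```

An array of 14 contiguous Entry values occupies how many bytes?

938

ammo at 0 (size 8, align 1) → ends 8
target at 8 (size 8, align 1) → ends 16
cooldown at 16 (size 8, align 1) → ends 24
state at 24 (size 4, align 1) → ends 28
hp at 28 (size 1, align 1) → ends 29
score at 29 (size 8, align 1) → ends 37
vy at 37 (size 22, align 1) → ends 59
x at 59 (size 8, align 1) → ends 67
total 67 bytes, alignment 1
array of 14: 14 × 67 = 938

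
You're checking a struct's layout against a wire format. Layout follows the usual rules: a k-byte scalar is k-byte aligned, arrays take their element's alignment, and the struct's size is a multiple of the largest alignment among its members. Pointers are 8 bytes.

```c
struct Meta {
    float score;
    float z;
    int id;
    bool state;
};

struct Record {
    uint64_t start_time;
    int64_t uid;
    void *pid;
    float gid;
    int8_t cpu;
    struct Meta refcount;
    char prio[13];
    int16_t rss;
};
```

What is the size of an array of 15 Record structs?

Meta: 0..4  score  (4B, 4-aligned); 4..8  z  (4B, 4-aligned); 8..12  id  (4B, 4-aligned); 12..13  state  (1B, 1-aligned); 13..16  -- tail padding (3B); sizeof = 16, alignof = 4
0..8  start_time  (8B, 8-aligned)
8..16  uid  (8B, 8-aligned)
16..24  pid  (8B, 8-aligned)
24..28  gid  (4B, 4-aligned)
28..29  cpu  (1B, 1-aligned)
29..32  -- padding (3B)
32..48  refcount  (16B, 4-aligned)
48..61  prio  (13B, 1-aligned)
61..62  -- padding (1B)
62..64  rss  (2B, 2-aligned)
sizeof = 64, alignof = 8
array of 15: 15 × 64 = 960

960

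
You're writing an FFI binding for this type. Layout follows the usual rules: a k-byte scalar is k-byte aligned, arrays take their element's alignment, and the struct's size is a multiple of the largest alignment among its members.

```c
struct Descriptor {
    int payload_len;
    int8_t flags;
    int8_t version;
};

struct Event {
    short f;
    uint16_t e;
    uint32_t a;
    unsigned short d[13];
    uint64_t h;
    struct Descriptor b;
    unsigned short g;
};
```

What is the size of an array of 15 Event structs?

Descriptor: payload_len at 0 (size 4, align 4) → ends 4; flags at 4 (size 1, align 1) → ends 5; version at 5 (size 1, align 1) → ends 6; tail pad 2 to reach multiple of 4; total 8 bytes, alignment 4
f at 0 (size 2, align 2) → ends 2
e at 2 (size 2, align 2) → ends 4
a at 4 (size 4, align 4) → ends 8
d at 8 (size 26, align 2) → ends 34
pad 6 to align 8 for h
h at 40 (size 8, align 8) → ends 48
b at 48 (size 8, align 4) → ends 56
g at 56 (size 2, align 2) → ends 58
tail pad 6 to reach multiple of 8
total 64 bytes, alignment 8
array of 15: 15 × 64 = 960

960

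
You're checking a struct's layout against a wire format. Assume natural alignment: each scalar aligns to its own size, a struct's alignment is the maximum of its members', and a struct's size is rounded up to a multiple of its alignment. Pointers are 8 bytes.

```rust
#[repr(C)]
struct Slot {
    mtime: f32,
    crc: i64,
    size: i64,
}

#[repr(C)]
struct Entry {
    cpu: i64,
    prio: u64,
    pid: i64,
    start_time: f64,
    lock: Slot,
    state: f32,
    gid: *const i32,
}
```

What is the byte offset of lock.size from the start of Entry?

Slot: @0: mtime [4B, align 4] → 4; +4 pad (align 8); @8: crc [8B, align 8] → 16; @16: size [8B, align 8] → 24; size 24, align 8
@0: cpu [8B, align 8] → 8
@8: prio [8B, align 8] → 16
@16: pid [8B, align 8] → 24
@24: start_time [8B, align 8] → 32
@32: lock [24B, align 8] → 56
within Slot: size at 16
32 + 16 = 48

48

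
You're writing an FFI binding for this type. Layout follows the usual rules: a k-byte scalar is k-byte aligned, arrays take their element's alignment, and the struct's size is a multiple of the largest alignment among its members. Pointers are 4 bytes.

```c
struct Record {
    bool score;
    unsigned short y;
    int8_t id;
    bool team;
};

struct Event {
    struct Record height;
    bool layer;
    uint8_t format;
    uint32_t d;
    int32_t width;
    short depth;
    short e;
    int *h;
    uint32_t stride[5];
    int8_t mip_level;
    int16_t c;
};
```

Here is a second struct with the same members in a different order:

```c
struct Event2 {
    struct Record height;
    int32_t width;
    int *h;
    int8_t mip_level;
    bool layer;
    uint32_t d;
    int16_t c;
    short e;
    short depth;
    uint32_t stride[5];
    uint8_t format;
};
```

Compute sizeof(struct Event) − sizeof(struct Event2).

-8

Record: score at 0 (size 1, align 1) → ends 1; pad 1 to align 2 for y; y at 2 (size 2, align 2) → ends 4; id at 4 (size 1, align 1) → ends 5; team at 5 (size 1, align 1) → ends 6; total 6 bytes, alignment 2
height at 0 (size 6, align 2) → ends 6
layer at 6 (size 1, align 1) → ends 7
format at 7 (size 1, align 1) → ends 8
d at 8 (size 4, align 4) → ends 12
width at 12 (size 4, align 4) → ends 16
depth at 16 (size 2, align 2) → ends 18
e at 18 (size 2, align 2) → ends 20
h at 20 (size 4, align 4) → ends 24
stride at 24 (size 20, align 4) → ends 44
mip_level at 44 (size 1, align 1) → ends 45
pad 1 to align 2 for c
c at 46 (size 2, align 2) → ends 48
total 48 bytes, alignment 4
— Event2 —
height at 0 (size 6, align 2) → ends 6
pad 2 to align 4 for width
width at 8 (size 4, align 4) → ends 12
h at 12 (size 4, align 4) → ends 16
mip_level at 16 (size 1, align 1) → ends 17
layer at 17 (size 1, align 1) → ends 18
pad 2 to align 4 for d
d at 20 (size 4, align 4) → ends 24
c at 24 (size 2, align 2) → ends 26
e at 26 (size 2, align 2) → ends 28
depth at 28 (size 2, align 2) → ends 30
pad 2 to align 4 for stride
stride at 32 (size 20, align 4) → ends 52
format at 52 (size 1, align 1) → ends 53
tail pad 3 to reach multiple of 4
total 56 bytes, alignment 4
48 − 56 = -8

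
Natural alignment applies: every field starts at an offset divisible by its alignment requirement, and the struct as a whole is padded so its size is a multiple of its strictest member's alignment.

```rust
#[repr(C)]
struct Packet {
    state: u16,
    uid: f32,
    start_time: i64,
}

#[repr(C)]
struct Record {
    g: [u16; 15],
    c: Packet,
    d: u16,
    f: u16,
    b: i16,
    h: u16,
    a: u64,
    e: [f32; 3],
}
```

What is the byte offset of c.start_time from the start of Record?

40

Packet: state at 0 (size 2, align 2) → ends 2; pad 2 to align 4 for uid; uid at 4 (size 4, align 4) → ends 8; start_time at 8 (size 8, align 8) → ends 16; total 16 bytes, alignment 8
g at 0 (size 30, align 2) → ends 30
pad 2 to align 8 for c
c at 32 (size 16, align 8) → ends 48
within Packet: start_time at 8
32 + 8 = 40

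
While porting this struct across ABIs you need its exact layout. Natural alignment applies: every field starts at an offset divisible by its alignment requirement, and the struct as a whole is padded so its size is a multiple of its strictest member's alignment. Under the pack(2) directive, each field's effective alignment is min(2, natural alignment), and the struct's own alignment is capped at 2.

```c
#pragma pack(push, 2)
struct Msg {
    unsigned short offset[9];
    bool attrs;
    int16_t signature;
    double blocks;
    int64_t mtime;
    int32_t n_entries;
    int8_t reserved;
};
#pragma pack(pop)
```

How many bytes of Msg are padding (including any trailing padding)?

2

0..18  offset  (18B, 2-aligned)
18..19  attrs  (1B, 1-aligned)
19..20  -- padding (1B)
20..22  signature  (2B, 2-aligned)
22..30  blocks  (8B, 2-aligned)
30..38  mtime  (8B, 2-aligned)
38..42  n_entries  (4B, 2-aligned)
42..43  reserved  (1B, 1-aligned)
43..44  -- tail padding (1B)
sizeof = 44, alignof = 2
data bytes 42, size 44 → padding 2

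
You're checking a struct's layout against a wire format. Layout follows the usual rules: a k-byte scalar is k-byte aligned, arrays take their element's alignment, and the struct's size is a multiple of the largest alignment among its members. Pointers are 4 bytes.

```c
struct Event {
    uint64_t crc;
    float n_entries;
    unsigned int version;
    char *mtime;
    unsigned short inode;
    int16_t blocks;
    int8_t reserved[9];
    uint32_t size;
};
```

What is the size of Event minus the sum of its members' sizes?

3

@0: crc [8B, align 8] → 8
@8: n_entries [4B, align 4] → 12
@12: version [4B, align 4] → 16
@16: mtime [4B, align 4] → 20
@20: inode [2B, align 2] → 22
@22: blocks [2B, align 2] → 24
@24: reserved [9B, align 1] → 33
+3 pad (align 4)
@36: size [4B, align 4] → 40
size 40, align 8
data bytes 37, size 40 → padding 3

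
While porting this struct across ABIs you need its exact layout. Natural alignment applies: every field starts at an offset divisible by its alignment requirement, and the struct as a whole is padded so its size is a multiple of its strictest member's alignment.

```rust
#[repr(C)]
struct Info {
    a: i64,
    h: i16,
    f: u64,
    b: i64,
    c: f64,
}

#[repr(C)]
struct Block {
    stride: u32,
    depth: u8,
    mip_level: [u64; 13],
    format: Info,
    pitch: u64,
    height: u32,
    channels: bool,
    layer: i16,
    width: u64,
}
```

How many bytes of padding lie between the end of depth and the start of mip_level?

Info: 0..8  a  (8B, 8-aligned); 8..10  h  (2B, 2-aligned); 10..16  -- padding (6B); 16..24  f  (8B, 8-aligned); 24..32  b  (8B, 8-aligned); 32..40  c  (8B, 8-aligned); sizeof = 40, alignof = 8
0..4  stride  (4B, 4-aligned)
4..5  depth  (1B, 1-aligned)
5..8  -- padding (3B)
8..112  mip_level  (104B, 8-aligned)

3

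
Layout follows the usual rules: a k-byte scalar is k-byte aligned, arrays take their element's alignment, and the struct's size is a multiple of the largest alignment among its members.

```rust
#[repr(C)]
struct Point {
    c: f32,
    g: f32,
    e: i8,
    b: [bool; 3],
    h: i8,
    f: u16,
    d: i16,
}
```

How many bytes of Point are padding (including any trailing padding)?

3

@0: c [4B, align 4] → 4
@4: g [4B, align 4] → 8
@8: e [1B, align 1] → 9
@9: b [3B, align 1] → 12
@12: h [1B, align 1] → 13
+1 pad (align 2)
@14: f [2B, align 2] → 16
@16: d [2B, align 2] → 18
+2 tail pad (align 4)
size 20, align 4
data bytes 17, size 20 → padding 3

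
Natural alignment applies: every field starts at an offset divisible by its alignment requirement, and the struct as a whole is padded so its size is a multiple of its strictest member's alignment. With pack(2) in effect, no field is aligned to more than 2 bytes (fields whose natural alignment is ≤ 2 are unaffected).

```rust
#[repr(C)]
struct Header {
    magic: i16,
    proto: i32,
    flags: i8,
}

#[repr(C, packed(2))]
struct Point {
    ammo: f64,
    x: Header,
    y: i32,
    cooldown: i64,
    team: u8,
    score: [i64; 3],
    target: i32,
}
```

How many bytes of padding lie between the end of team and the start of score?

Header: @0: magic [2B, align 2] → 2; +2 pad (align 4); @4: proto [4B, align 4] → 8; @8: flags [1B, align 1] → 9; +3 tail pad (align 4); size 12, align 4
@0: ammo [8B, align 2] → 8
@8: x [12B, align 2] → 20
@20: y [4B, align 2] → 24
@24: cooldown [8B, align 2] → 32
@32: team [1B, align 1] → 33
+1 pad (align 2)
@34: score [24B, align 2] → 58

1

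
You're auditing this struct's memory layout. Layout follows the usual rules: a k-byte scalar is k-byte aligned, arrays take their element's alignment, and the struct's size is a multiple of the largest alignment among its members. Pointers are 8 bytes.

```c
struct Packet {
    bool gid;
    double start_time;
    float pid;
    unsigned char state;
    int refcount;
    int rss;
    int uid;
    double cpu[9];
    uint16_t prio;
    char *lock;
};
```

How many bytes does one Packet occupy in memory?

128 bytes

@0: gid [1B, align 1] → 1
+7 pad (align 8)
@8: start_time [8B, align 8] → 16
@16: pid [4B, align 4] → 20
@20: state [1B, align 1] → 21
+3 pad (align 4)
@24: refcount [4B, align 4] → 28
@28: rss [4B, align 4] → 32
@32: uid [4B, align 4] → 36
+4 pad (align 8)
@40: cpu [72B, align 8] → 112
@112: prio [2B, align 2] → 114
+6 pad (align 8)
@120: lock [8B, align 8] → 128
size 128, align 8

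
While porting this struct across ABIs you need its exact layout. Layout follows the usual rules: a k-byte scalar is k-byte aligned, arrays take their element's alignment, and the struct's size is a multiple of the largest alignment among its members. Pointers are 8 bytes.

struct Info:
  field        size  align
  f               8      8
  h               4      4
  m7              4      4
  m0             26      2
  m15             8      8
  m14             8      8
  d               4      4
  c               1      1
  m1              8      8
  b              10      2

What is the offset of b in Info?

80

0..8  f  (8B, 8-aligned)
8..12  h  (4B, 4-aligned)
12..16  m7  (4B, 4-aligned)
16..42  m0  (26B, 2-aligned)
42..48  -- padding (6B)
48..56  m15  (8B, 8-aligned)
56..64  m14  (8B, 8-aligned)
64..68  d  (4B, 4-aligned)
68..69  c  (1B, 1-aligned)
69..72  -- padding (3B)
72..80  m1  (8B, 8-aligned)
80..90  b  (10B, 2-aligned)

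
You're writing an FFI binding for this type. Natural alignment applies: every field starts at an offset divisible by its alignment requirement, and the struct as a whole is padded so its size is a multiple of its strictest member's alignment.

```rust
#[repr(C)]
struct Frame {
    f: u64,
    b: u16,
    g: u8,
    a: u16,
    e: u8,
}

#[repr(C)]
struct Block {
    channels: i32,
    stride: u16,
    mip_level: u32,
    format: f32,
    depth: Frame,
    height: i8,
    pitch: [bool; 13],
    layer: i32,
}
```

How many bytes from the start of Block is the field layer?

Frame: f at 0 (size 8, align 8) → ends 8; b at 8 (size 2, align 2) → ends 10; g at 10 (size 1, align 1) → ends 11; pad 1 to align 2 for a; a at 12 (size 2, align 2) → ends 14; e at 14 (size 1, align 1) → ends 15; tail pad 1 to reach multiple of 8; total 16 bytes, alignment 8
channels at 0 (size 4, align 4) → ends 4
stride at 4 (size 2, align 2) → ends 6
pad 2 to align 4 for mip_level
mip_level at 8 (size 4, align 4) → ends 12
format at 12 (size 4, align 4) → ends 16
depth at 16 (size 16, align 8) → ends 32
height at 32 (size 1, align 1) → ends 33
pitch at 33 (size 13, align 1) → ends 46
pad 2 to align 4 for layer
layer at 48 (size 4, align 4) → ends 52

48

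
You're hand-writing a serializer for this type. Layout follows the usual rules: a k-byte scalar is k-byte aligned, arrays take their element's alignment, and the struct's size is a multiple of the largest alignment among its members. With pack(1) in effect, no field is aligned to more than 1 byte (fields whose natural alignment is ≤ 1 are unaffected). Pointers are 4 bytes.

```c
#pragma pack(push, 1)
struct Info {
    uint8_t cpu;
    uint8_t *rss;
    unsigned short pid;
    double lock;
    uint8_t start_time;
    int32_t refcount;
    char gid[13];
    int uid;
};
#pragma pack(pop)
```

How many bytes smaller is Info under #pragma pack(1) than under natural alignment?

19

natural layout:
  0..1  cpu  (1B, 1-aligned)
  1..4  -- padding (3B)
  4..8  rss  (4B, 4-aligned)
  8..10  pid  (2B, 2-aligned)
  10..16  -- padding (6B)
  16..24  lock  (8B, 8-aligned)
  24..25  start_time  (1B, 1-aligned)
  25..28  -- padding (3B)
  28..32  refcount  (4B, 4-aligned)
  32..45  gid  (13B, 1-aligned)
  45..48  -- padding (3B)
  48..52  uid  (4B, 4-aligned)
  52..56  -- tail padding (4B)
  sizeof = 56, alignof = 8
packed(1) layout:
  0..1  cpu  (1B, 1-aligned)
  1..5  rss  (4B, 1-aligned)
  5..7  pid  (2B, 1-aligned)
  7..15  lock  (8B, 1-aligned)
  15..16  start_time  (1B, 1-aligned)
  16..20  refcount  (4B, 1-aligned)
  20..33  gid  (13B, 1-aligned)
  33..37  uid  (4B, 1-aligned)
  sizeof = 37, alignof = 1
56 − 37 = 19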